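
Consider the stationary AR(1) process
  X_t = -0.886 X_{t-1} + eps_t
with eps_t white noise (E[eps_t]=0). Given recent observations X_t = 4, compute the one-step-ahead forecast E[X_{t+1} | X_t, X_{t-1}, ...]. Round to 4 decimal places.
E[X_{t+1} \mid \mathcal F_t] = -3.5440

For an AR(p) model X_t = c + sum_i phi_i X_{t-i} + eps_t, the
one-step-ahead conditional mean is
  E[X_{t+1} | X_t, ...] = c + sum_i phi_i X_{t+1-i}.
Substitute known values:
  E[X_{t+1} | ...] = (-0.886) * (4)
                   = -3.5440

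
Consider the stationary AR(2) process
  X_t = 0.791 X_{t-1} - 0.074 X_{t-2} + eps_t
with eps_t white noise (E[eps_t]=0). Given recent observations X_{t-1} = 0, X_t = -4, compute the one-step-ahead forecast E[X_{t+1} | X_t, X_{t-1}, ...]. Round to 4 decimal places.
E[X_{t+1} \mid \mathcal F_t] = -3.1640

For an AR(p) model X_t = c + sum_i phi_i X_{t-i} + eps_t, the
one-step-ahead conditional mean is
  E[X_{t+1} | X_t, ...] = c + sum_i phi_i X_{t+1-i}.
Substitute known values:
  E[X_{t+1} | ...] = (0.791) * (-4) + (-0.074) * (0)
                   = -3.1640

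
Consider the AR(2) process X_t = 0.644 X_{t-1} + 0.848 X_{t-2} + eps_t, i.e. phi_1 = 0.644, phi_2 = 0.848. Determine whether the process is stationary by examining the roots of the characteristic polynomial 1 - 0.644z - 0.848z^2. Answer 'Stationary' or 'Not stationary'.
\text{Not stationary}

The AR(p) characteristic polynomial is P(z) = 1 - 0.644z - 0.848z^2.
Stationarity requires all roots to lie outside the unit circle, i.e. |z| > 1 for every root.
Set 1 + (-0.644) z + (-0.848) z^2 = 0, i.e. a z^2 + b z + c = 0 with a = -0.848, b = -0.644, c = 1.
Discriminant D = b^2 - 4ac = (-0.644)^2 - 4*(-0.848)*1 = 0.414736 - (-3.392) = 3.806736.
D >= 0, so the roots are real: z = (-b +/- sqrt(D)) / (2a) = (0.644 +/- 1.951086) / (-1.696).
  z_1 = (0.644 + 1.951086) / (-1.696) = -1.5301,   |z_1| = 1.5301.
  z_2 = (0.644 - 1.951086) / (-1.696) = 0.7707,   |z_2| = 0.7707.
Moduli of all roots: 1.5301, 0.7707.
All moduli strictly greater than 1? No.
Verdict: Not stationary.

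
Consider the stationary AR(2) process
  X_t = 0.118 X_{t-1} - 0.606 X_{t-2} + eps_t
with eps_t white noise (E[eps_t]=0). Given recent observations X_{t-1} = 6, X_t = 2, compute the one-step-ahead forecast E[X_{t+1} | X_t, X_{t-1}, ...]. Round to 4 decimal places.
E[X_{t+1} \mid \mathcal F_t] = -3.4000

For an AR(p) model X_t = c + sum_i phi_i X_{t-i} + eps_t, the
one-step-ahead conditional mean is
  E[X_{t+1} | X_t, ...] = c + sum_i phi_i X_{t+1-i}.
Substitute known values:
  E[X_{t+1} | ...] = (0.118) * (2) + (-0.606) * (6)
                   = -3.4000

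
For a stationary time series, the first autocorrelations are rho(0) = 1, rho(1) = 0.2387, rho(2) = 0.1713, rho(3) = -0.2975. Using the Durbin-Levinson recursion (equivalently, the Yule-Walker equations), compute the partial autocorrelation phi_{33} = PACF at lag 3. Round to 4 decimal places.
\phi_{33} = -0.3900

The PACF at lag k is phi_{kk}, the last component of the solution
to the Yule-Walker system G_k phi = r_k where
  (G_k)_{ij} = rho(|i - j|), (r_k)_i = rho(i), i,j = 1..k.
Equivalently, Durbin-Levinson gives phi_{kk} iteratively:
  phi_{11} = rho(1)
  phi_{kk} = [rho(k) - sum_{j=1..k-1} phi_{k-1,j} rho(k-j)]
            / [1 - sum_{j=1..k-1} phi_{k-1,j} rho(j)],
  phi_{k,j} = phi_{k-1,j} - phi_{kk} phi_{k-1,k-j},  j = 1..k-1.
Step k = 1:
  phi_11 = rho(1) = 0.2387.
Step k = 2:
  phi_22 = [rho(2) - phi_11 rho(1)] / [1 - phi_11 rho(1)] = [0.1713 - (0.2387)(0.2387)] / [1 - (0.2387)(0.2387)]
         = 0.11432231 / 0.94302231 = 0.12123.
  Update: phi_21 = phi_11 - phi_22 phi_11 = 0.2387 - (0.12123)(0.2387) = 0.209762.
Step k = 3:
  phi_33 = [rho(3) - phi_21 rho(2) - phi_22 rho(1)] / [1 - phi_21 rho(1) - phi_22 rho(2)]
    numerator   = -0.2975 - (0.209762)(0.1713) - (0.12123)(0.2387) = -0.36236984
    denominator = 1 - (0.209762)(0.2387) - (0.12123)(0.1713) = 0.92916305
  phi_33 = -0.36236984 / 0.92916305 = -0.39.
Therefore phi_{33} = -0.3900.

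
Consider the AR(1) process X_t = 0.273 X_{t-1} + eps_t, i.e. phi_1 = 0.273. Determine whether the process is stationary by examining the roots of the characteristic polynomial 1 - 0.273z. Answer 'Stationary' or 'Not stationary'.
\text{Stationary}

The AR(p) characteristic polynomial is P(z) = 1 - 0.273z.
Stationarity requires all roots to lie outside the unit circle, i.e. |z| > 1 for every root.
This is linear in z: 1 + (-0.273) z = 0  =>  z = -1/(-0.273) = 3.663004,  |z| = 3.663004.
Moduli of all roots: 3.6630.
All moduli strictly greater than 1? Yes.
Verdict: Stationary.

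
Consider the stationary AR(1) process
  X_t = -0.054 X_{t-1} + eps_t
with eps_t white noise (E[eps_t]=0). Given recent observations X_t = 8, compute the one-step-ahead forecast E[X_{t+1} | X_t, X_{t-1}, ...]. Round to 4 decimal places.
E[X_{t+1} \mid \mathcal F_t] = -0.4320

For an AR(p) model X_t = c + sum_i phi_i X_{t-i} + eps_t, the
one-step-ahead conditional mean is
  E[X_{t+1} | X_t, ...] = c + sum_i phi_i X_{t+1-i}.
Substitute known values:
  E[X_{t+1} | ...] = (-0.054) * (8)
                   = -0.4320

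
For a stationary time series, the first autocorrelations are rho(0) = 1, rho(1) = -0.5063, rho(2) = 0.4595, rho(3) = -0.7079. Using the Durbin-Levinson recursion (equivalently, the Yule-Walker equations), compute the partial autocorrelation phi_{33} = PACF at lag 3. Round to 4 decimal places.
\phi_{33} = -0.5820

The PACF at lag k is phi_{kk}, the last component of the solution
to the Yule-Walker system G_k phi = r_k where
  (G_k)_{ij} = rho(|i - j|), (r_k)_i = rho(i), i,j = 1..k.
Equivalently, Durbin-Levinson gives phi_{kk} iteratively:
  phi_{11} = rho(1)
  phi_{kk} = [rho(k) - sum_{j=1..k-1} phi_{k-1,j} rho(k-j)]
            / [1 - sum_{j=1..k-1} phi_{k-1,j} rho(j)],
  phi_{k,j} = phi_{k-1,j} - phi_{kk} phi_{k-1,k-j},  j = 1..k-1.
Step k = 1:
  phi_11 = rho(1) = -0.5063.
Step k = 2:
  phi_22 = [rho(2) - phi_11 rho(1)] / [1 - phi_11 rho(1)] = [0.4595 - (-0.5063)(-0.5063)] / [1 - (-0.5063)(-0.5063)]
         = 0.20316031 / 0.74366031 = 0.27319.
  Update: phi_21 = phi_11 - phi_22 phi_11 = -0.5063 - (0.27319)(-0.5063) = -0.367984.
Step k = 3:
  phi_33 = [rho(3) - phi_21 rho(2) - phi_22 rho(1)] / [1 - phi_21 rho(1) - phi_22 rho(2)]
    numerator   = -0.7079 - (-0.367984)(0.4595) - (0.27319)(-0.5063) = -0.40049539
    denominator = 1 - (-0.367984)(-0.5063) - (0.27319)(0.4595) = 0.68815901
  phi_33 = -0.40049539 / 0.68815901 = -0.582.
Therefore phi_{33} = -0.5820.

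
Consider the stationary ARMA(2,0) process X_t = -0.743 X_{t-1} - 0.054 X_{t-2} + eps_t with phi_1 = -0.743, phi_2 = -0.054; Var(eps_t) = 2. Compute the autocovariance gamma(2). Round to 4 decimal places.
\gamma(2) = 1.8731

Multiply the model equation by X_{t-k} and take expectations. With theta_0 = psi_0 = 1 and psi_j the MA(infinity) weights, this gives
  gamma(k) - sum_i phi_i gamma(k-i) = c_k,
  c_k = sigma^2 * sum_{j=k..q} theta_j psi_{j-k}   (c_k = 0 for k > q),
using gamma(-m) = gamma(m).
Pure AR (q = 0): c_0 = sigma^2 = 2, c_k = 0 for k >= 1.
Equations for k = 0, 1, 2 (AR order 2, c_2 = 0):
  (E0) gamma(0) = phi_1 gamma(1) + phi_2 gamma(2) + c_0
  (E1) gamma(1) = phi_1 gamma(0) + phi_2 gamma(1) + c_1
  (E2) gamma(2) = phi_1 gamma(1) + phi_2 gamma(0)
From (E1): gamma(1) = A gamma(0) + B with
  A = phi_1 / (1 - phi_2) = -0.743 / 1.054 = -0.704934,   B = c_1 / (1 - phi_2) = 0 / 1.054 = 0.
Insert (E2) into (E0): gamma(0) (1 - phi_2^2) = phi_1 (1 + phi_2) gamma(1) + c_0.
  phi_1 (1 + phi_2) = (-0.743)(0.946) = -0.702878,   1 - phi_2^2 = 0.997084.
Replace gamma(1) by A gamma(0) + B and collect gamma(0):
  gamma(0) [0.997084 - (-0.702878)(-0.704934)] = c_0 = 2
  gamma(0) * 0.501602 = 2
  gamma(0) = 2 / 0.501602 = 3.987227.
  gamma(1) = A gamma(0) = (-0.704934)(3.987227) = -2.810731.
  gamma(2) = phi_1 gamma(1) + phi_2 gamma(0) = (-0.743)(-2.810731) + (-0.054)(3.987227) = 1.873062.
Therefore gamma(2) = 1.8731 (to 4 decimal places).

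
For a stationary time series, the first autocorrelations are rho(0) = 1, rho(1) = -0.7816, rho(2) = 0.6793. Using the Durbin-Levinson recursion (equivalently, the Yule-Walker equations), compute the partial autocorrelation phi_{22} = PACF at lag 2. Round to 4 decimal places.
\phi_{22} = 0.1758

The PACF at lag k is phi_{kk}, the last component of the solution
to the Yule-Walker system G_k phi = r_k where
  (G_k)_{ij} = rho(|i - j|), (r_k)_i = rho(i), i,j = 1..k.
Equivalently, Durbin-Levinson gives phi_{kk} iteratively:
  phi_{11} = rho(1)
  phi_{kk} = [rho(k) - sum_{j=1..k-1} phi_{k-1,j} rho(k-j)]
            / [1 - sum_{j=1..k-1} phi_{k-1,j} rho(j)],
  phi_{k,j} = phi_{k-1,j} - phi_{kk} phi_{k-1,k-j},  j = 1..k-1.
Step k = 1:
  phi_11 = rho(1) = -0.7816.
Step k = 2:
  phi_22 = [rho(2) - phi_11 rho(1)] / [1 - phi_11 rho(1)] = [0.6793 - (-0.7816)(-0.7816)] / [1 - (-0.7816)(-0.7816)]
         = 0.06840144 / 0.38910144 = 0.1758.
Therefore phi_{22} = 0.1758.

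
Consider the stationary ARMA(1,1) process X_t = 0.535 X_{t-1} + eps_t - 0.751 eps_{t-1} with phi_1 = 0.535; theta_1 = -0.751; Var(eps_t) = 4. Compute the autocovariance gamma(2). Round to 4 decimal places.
\gamma(2) = -0.3874

Multiply the model equation by X_{t-k} and take expectations. With theta_0 = psi_0 = 1 and psi_j the MA(infinity) weights, this gives
  gamma(k) - sum_i phi_i gamma(k-i) = c_k,
  c_k = sigma^2 * sum_{j=k..q} theta_j psi_{j-k}   (c_k = 0 for k > q),
using gamma(-m) = gamma(m).
psi-weights needed (psi_j = theta_j + sum_i phi_i psi_{j-i}):
  psi_1 = theta_1 + phi_1 = -0.751 + (0.535) = -0.216
Right-hand sides:
  c_0 = sigma^2 (1 + theta_1 psi_1) = 4 * (1 + (-0.751)(-0.216)) = 4 * 1.162216 = 4.648864
  c_1 = sigma^2 theta_1 = 4 * (-0.751) = -3.004
  c_2 = 0
Equations for k = 0 and k = 1 (AR order 1):
  gamma(0) = phi_1 gamma(1) + c_0
  gamma(1) = phi_1 gamma(0) + c_1
Substituting the second into the first: gamma(0) (1 - phi_1^2) = c_0 + phi_1 c_1, so
  gamma(0) = (c_0 + phi_1 c_1) / (1 - phi_1^2) = (4.648864 + (0.535)(-3.004)) / (1 - (0.535)^2) = 3.041724 / 0.713775 = 4.261461.
  gamma(1) = phi_1 gamma(0) + c_1 = (0.535)(4.261461) + (-3.004) = -0.724119.
For k = 2 (> q): gamma(2) = phi_1 gamma(1) = (0.535)(-0.724119) = -0.387403.
Therefore gamma(2) = -0.3874 (to 4 decimal places).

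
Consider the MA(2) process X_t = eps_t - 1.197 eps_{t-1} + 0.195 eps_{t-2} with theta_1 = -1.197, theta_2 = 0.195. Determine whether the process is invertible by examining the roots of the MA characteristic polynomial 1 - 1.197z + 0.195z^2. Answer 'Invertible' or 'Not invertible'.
\text{Not invertible}

The MA(q) characteristic polynomial is P(z) = 1 - 1.197z + 0.195z^2.
Invertibility requires all roots to lie outside the unit circle, i.e. |z| > 1 for every root.
Set 1 + (-1.197) z + (0.195) z^2 = 0, i.e. a z^2 + b z + c = 0 with a = 0.195, b = -1.197, c = 1.
Discriminant D = b^2 - 4ac = (-1.197)^2 - 4*(0.195)*1 = 1.432809 - (0.78) = 0.652809.
D >= 0, so the roots are real: z = (-b +/- sqrt(D)) / (2a) = (1.197 +/- 0.807966) / (0.39).
  z_1 = (1.197 + 0.807966) / (0.39) = 5.1409,   |z_1| = 5.1409.
  z_2 = (1.197 - 0.807966) / (0.39) = 0.9975,   |z_2| = 0.9975.
Moduli of all roots: 5.1409, 0.9975.
All moduli strictly greater than 1? No.
Verdict: Not invertible.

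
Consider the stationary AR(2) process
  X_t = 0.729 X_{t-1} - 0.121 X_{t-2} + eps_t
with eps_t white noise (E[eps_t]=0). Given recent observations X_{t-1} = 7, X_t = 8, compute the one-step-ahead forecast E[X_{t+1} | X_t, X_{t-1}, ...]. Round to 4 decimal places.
E[X_{t+1} \mid \mathcal F_t] = 4.9850

For an AR(p) model X_t = c + sum_i phi_i X_{t-i} + eps_t, the
one-step-ahead conditional mean is
  E[X_{t+1} | X_t, ...] = c + sum_i phi_i X_{t+1-i}.
Substitute known values:
  E[X_{t+1} | ...] = (0.729) * (8) + (-0.121) * (7)
                   = 4.9850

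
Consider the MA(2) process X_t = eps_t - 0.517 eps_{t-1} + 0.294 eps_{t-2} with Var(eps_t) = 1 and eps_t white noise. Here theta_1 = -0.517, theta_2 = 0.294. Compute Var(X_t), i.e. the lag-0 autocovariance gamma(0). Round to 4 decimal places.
\gamma(0) = 1.3537

For an MA(q) process X_t = eps_t + sum_i theta_i eps_{t-i} with
Var(eps_t) = sigma^2, the variance is
  gamma(0) = sigma^2 * (1 + sum_i theta_i^2).
  sum_i theta_i^2 = (-0.517)^2 + (0.294)^2 = 0.267289 + 0.086436 = 0.353725.
  gamma(0) = 1 * (1 + 0.353725) = 1 * 1.353725 = 1.353725, which rounds to 1.3537.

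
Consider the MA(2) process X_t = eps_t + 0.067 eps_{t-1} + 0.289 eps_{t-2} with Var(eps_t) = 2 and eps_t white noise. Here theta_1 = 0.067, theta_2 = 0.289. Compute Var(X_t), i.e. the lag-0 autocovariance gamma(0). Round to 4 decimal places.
\gamma(0) = 2.1760

For an MA(q) process X_t = eps_t + sum_i theta_i eps_{t-i} with
Var(eps_t) = sigma^2, the variance is
  gamma(0) = sigma^2 * (1 + sum_i theta_i^2).
  sum_i theta_i^2 = (0.067)^2 + (0.289)^2 = 0.004489 + 0.083521 = 0.08801.
  gamma(0) = 2 * (1 + 0.08801) = 2 * 1.08801 = 2.17602, which rounds to 2.1760.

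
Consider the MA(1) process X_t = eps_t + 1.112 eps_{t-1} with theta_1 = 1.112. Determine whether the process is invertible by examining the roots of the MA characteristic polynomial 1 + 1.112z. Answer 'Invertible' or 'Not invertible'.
\text{Not invertible}

The MA(q) characteristic polynomial is P(z) = 1 + 1.112z.
Invertibility requires all roots to lie outside the unit circle, i.e. |z| > 1 for every root.
This is linear in z: 1 + (1.112) z = 0  =>  z = -1/(1.112) = -0.899281,  |z| = 0.899281.
Moduli of all roots: 0.8993.
All moduli strictly greater than 1? No.
Verdict: Not invertible.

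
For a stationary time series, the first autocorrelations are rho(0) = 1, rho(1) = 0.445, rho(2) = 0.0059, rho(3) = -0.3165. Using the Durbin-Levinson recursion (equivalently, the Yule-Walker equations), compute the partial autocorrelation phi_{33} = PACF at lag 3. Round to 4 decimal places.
\phi_{33} = -0.2820

The PACF at lag k is phi_{kk}, the last component of the solution
to the Yule-Walker system G_k phi = r_k where
  (G_k)_{ij} = rho(|i - j|), (r_k)_i = rho(i), i,j = 1..k.
Equivalently, Durbin-Levinson gives phi_{kk} iteratively:
  phi_{11} = rho(1)
  phi_{kk} = [rho(k) - sum_{j=1..k-1} phi_{k-1,j} rho(k-j)]
            / [1 - sum_{j=1..k-1} phi_{k-1,j} rho(j)],
  phi_{k,j} = phi_{k-1,j} - phi_{kk} phi_{k-1,k-j},  j = 1..k-1.
Step k = 1:
  phi_11 = rho(1) = 0.445.
Step k = 2:
  phi_22 = [rho(2) - phi_11 rho(1)] / [1 - phi_11 rho(1)] = [0.0059 - (0.445)(0.445)] / [1 - (0.445)(0.445)]
         = -0.192125 / 0.801975 = -0.239565.
  Update: phi_21 = phi_11 - phi_22 phi_11 = 0.445 - (-0.239565)(0.445) = 0.551606.
Step k = 3:
  phi_33 = [rho(3) - phi_21 rho(2) - phi_22 rho(1)] / [1 - phi_21 rho(1) - phi_22 rho(2)]
    numerator   = -0.3165 - (0.551606)(0.0059) - (-0.239565)(0.445) = -0.21314813
    denominator = 1 - (0.551606)(0.445) - (-0.239565)(0.0059) = 0.75594861
  phi_33 = -0.21314813 / 0.75594861 = -0.282.
Therefore phi_{33} = -0.2820.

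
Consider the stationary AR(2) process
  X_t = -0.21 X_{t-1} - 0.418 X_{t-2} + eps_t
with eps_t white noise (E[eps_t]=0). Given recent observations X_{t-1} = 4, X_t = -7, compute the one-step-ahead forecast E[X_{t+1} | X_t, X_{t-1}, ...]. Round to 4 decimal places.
E[X_{t+1} \mid \mathcal F_t] = -0.2020

For an AR(p) model X_t = c + sum_i phi_i X_{t-i} + eps_t, the
one-step-ahead conditional mean is
  E[X_{t+1} | X_t, ...] = c + sum_i phi_i X_{t+1-i}.
Substitute known values:
  E[X_{t+1} | ...] = (-0.21) * (-7) + (-0.418) * (4)
                   = -0.2020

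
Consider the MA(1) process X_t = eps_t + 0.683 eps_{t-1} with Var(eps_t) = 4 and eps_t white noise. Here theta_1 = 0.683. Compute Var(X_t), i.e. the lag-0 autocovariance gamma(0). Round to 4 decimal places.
\gamma(0) = 5.8660

For an MA(q) process X_t = eps_t + sum_i theta_i eps_{t-i} with
Var(eps_t) = sigma^2, the variance is
  gamma(0) = sigma^2 * (1 + sum_i theta_i^2).
  sum_i theta_i^2 = (0.683)^2 = 0.466489.
  gamma(0) = 4 * (1 + 0.466489) = 4 * 1.466489 = 5.865956, which rounds to 5.8660.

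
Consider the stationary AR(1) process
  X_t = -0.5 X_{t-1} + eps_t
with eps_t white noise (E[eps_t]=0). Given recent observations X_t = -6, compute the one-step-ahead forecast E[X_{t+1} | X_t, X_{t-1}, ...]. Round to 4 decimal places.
E[X_{t+1} \mid \mathcal F_t] = 3.0000

For an AR(p) model X_t = c + sum_i phi_i X_{t-i} + eps_t, the
one-step-ahead conditional mean is
  E[X_{t+1} | X_t, ...] = c + sum_i phi_i X_{t+1-i}.
Substitute known values:
  E[X_{t+1} | ...] = (-0.5) * (-6)
                   = 3.0000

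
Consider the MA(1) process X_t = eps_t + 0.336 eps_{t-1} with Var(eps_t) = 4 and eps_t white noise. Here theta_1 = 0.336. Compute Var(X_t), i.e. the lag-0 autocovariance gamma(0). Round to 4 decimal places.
\gamma(0) = 4.4516

For an MA(q) process X_t = eps_t + sum_i theta_i eps_{t-i} with
Var(eps_t) = sigma^2, the variance is
  gamma(0) = sigma^2 * (1 + sum_i theta_i^2).
  sum_i theta_i^2 = (0.336)^2 = 0.112896.
  gamma(0) = 4 * (1 + 0.112896) = 4 * 1.112896 = 4.451584, which rounds to 4.4516.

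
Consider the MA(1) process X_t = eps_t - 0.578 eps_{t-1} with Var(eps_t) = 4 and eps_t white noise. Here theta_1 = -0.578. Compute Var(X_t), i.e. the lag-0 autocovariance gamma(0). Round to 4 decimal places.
\gamma(0) = 5.3363

For an MA(q) process X_t = eps_t + sum_i theta_i eps_{t-i} with
Var(eps_t) = sigma^2, the variance is
  gamma(0) = sigma^2 * (1 + sum_i theta_i^2).
  sum_i theta_i^2 = (-0.578)^2 = 0.334084.
  gamma(0) = 4 * (1 + 0.334084) = 4 * 1.334084 = 5.336336, which rounds to 5.3363.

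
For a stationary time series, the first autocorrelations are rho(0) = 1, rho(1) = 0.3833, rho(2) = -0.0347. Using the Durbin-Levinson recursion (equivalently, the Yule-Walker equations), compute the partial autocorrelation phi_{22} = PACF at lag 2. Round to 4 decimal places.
\phi_{22} = -0.2129

The PACF at lag k is phi_{kk}, the last component of the solution
to the Yule-Walker system G_k phi = r_k where
  (G_k)_{ij} = rho(|i - j|), (r_k)_i = rho(i), i,j = 1..k.
Equivalently, Durbin-Levinson gives phi_{kk} iteratively:
  phi_{11} = rho(1)
  phi_{kk} = [rho(k) - sum_{j=1..k-1} phi_{k-1,j} rho(k-j)]
            / [1 - sum_{j=1..k-1} phi_{k-1,j} rho(j)],
  phi_{k,j} = phi_{k-1,j} - phi_{kk} phi_{k-1,k-j},  j = 1..k-1.
Step k = 1:
  phi_11 = rho(1) = 0.3833.
Step k = 2:
  phi_22 = [rho(2) - phi_11 rho(1)] / [1 - phi_11 rho(1)] = [-0.0347 - (0.3833)(0.3833)] / [1 - (0.3833)(0.3833)]
         = -0.18161889 / 0.85308111 = -0.2129.
Therefore phi_{22} = -0.2129.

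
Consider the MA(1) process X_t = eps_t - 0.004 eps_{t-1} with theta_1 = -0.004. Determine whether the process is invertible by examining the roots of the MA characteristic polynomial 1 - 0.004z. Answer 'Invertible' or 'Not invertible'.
\text{Invertible}

The MA(q) characteristic polynomial is P(z) = 1 - 0.004z.
Invertibility requires all roots to lie outside the unit circle, i.e. |z| > 1 for every root.
This is linear in z: 1 + (-0.004) z = 0  =>  z = -1/(-0.004) = 250,  |z| = 250.
Moduli of all roots: 250.0000.
All moduli strictly greater than 1? Yes.
Verdict: Invertible.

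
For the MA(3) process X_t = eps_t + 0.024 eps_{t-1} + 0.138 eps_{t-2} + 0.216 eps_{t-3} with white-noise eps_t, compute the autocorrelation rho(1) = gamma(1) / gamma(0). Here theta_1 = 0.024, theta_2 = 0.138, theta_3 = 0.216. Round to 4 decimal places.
\rho(1) = 0.0536

For an MA(q) process with theta_0 = 1, the autocovariance is
  gamma(k) = sigma^2 * sum_{i=0..q-k} theta_i * theta_{i+k},
and rho(k) = gamma(k) / gamma(0). Sigma^2 cancels.
  numerator   = (1)*(0.024) + (0.024)*(0.138) + (0.138)*(0.216) = 0.05712.
  denominator = (1)^2 + (0.024)^2 + (0.138)^2 + (0.216)^2 = 1.066276.
  rho(1) = 0.05712 / 1.066276 = 0.0536.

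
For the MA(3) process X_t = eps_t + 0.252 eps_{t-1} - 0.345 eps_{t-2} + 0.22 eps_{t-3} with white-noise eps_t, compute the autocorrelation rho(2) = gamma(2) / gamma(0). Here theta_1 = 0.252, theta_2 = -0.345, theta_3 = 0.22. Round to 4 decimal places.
\rho(2) = -0.2352

For an MA(q) process with theta_0 = 1, the autocovariance is
  gamma(k) = sigma^2 * sum_{i=0..q-k} theta_i * theta_{i+k},
and rho(k) = gamma(k) / gamma(0). Sigma^2 cancels.
  numerator   = (1)*(-0.345) + (0.252)*(0.22) = -0.28956.
  denominator = (1)^2 + (0.252)^2 + (-0.345)^2 + (0.22)^2 = 1.230929.
  rho(2) = -0.28956 / 1.230929 = -0.2352.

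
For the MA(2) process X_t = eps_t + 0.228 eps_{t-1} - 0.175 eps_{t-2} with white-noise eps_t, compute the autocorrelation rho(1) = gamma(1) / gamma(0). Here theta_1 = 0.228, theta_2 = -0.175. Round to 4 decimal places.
\rho(1) = 0.1737

For an MA(q) process with theta_0 = 1, the autocovariance is
  gamma(k) = sigma^2 * sum_{i=0..q-k} theta_i * theta_{i+k},
and rho(k) = gamma(k) / gamma(0). Sigma^2 cancels.
  numerator   = (1)*(0.228) + (0.228)*(-0.175) = 0.1881.
  denominator = (1)^2 + (0.228)^2 + (-0.175)^2 = 1.082609.
  rho(1) = 0.1881 / 1.082609 = 0.1737.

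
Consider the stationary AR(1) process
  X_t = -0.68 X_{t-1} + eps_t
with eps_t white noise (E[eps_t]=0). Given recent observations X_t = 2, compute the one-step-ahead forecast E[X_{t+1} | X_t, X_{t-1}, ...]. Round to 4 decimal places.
E[X_{t+1} \mid \mathcal F_t] = -1.3600

For an AR(p) model X_t = c + sum_i phi_i X_{t-i} + eps_t, the
one-step-ahead conditional mean is
  E[X_{t+1} | X_t, ...] = c + sum_i phi_i X_{t+1-i}.
Substitute known values:
  E[X_{t+1} | ...] = (-0.68) * (2)
                   = -1.3600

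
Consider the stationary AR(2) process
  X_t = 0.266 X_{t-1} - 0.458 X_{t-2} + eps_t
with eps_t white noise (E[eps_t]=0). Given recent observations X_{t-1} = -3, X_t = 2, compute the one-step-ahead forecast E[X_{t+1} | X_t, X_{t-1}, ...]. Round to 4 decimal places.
E[X_{t+1} \mid \mathcal F_t] = 1.9060

For an AR(p) model X_t = c + sum_i phi_i X_{t-i} + eps_t, the
one-step-ahead conditional mean is
  E[X_{t+1} | X_t, ...] = c + sum_i phi_i X_{t+1-i}.
Substitute known values:
  E[X_{t+1} | ...] = (0.266) * (2) + (-0.458) * (-3)
                   = 1.9060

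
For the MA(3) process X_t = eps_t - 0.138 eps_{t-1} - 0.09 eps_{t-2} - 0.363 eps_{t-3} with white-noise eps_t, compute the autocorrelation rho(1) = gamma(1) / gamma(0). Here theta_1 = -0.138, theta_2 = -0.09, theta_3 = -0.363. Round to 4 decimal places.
\rho(1) = -0.0802

For an MA(q) process with theta_0 = 1, the autocovariance is
  gamma(k) = sigma^2 * sum_{i=0..q-k} theta_i * theta_{i+k},
and rho(k) = gamma(k) / gamma(0). Sigma^2 cancels.
  numerator   = (1)*(-0.138) + (-0.138)*(-0.09) + (-0.09)*(-0.363) = -0.09291.
  denominator = (1)^2 + (-0.138)^2 + (-0.09)^2 + (-0.363)^2 = 1.158913.
  rho(1) = -0.09291 / 1.158913 = -0.0802.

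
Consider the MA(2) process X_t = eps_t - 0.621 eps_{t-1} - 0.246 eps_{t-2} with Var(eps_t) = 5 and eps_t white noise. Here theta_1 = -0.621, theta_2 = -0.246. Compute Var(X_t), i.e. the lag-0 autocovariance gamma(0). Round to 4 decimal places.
\gamma(0) = 7.2308

For an MA(q) process X_t = eps_t + sum_i theta_i eps_{t-i} with
Var(eps_t) = sigma^2, the variance is
  gamma(0) = sigma^2 * (1 + sum_i theta_i^2).
  sum_i theta_i^2 = (-0.621)^2 + (-0.246)^2 = 0.385641 + 0.060516 = 0.446157.
  gamma(0) = 5 * (1 + 0.446157) = 5 * 1.446157 = 7.230785, which rounds to 7.2308.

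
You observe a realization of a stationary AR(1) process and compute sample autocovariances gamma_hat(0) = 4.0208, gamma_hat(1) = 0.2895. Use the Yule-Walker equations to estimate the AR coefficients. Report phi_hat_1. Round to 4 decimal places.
\hat\phi_{1} = 0.0720

The Yule-Walker equations for an AR(p) process read, in matrix form,
  Gamma_p phi = r_p,   with   (Gamma_p)_{ij} = gamma(|i - j|),
                       (r_p)_i = gamma(i),   i,j = 1..p.
Substitute the sample gammas (Toeplitz matrix and right-hand side of size 1):
  Gamma_p = [[4.0208]]
  r_p     = [0.2895]
With p = 1 this is the single equation gamma(0) phi_1 = gamma(1):
  phi_hat_1 = gamma(1) / gamma(0) = 0.2895 / 4.0208 = 0.0720.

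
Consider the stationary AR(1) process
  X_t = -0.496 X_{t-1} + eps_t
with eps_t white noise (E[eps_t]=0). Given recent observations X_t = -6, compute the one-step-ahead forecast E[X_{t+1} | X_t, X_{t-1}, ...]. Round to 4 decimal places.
E[X_{t+1} \mid \mathcal F_t] = 2.9760

For an AR(p) model X_t = c + sum_i phi_i X_{t-i} + eps_t, the
one-step-ahead conditional mean is
  E[X_{t+1} | X_t, ...] = c + sum_i phi_i X_{t+1-i}.
Substitute known values:
  E[X_{t+1} | ...] = (-0.496) * (-6)
                   = 2.9760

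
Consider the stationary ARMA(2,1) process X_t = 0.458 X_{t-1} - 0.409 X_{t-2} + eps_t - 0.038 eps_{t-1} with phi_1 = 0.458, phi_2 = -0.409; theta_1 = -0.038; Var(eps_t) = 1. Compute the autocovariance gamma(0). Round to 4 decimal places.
\gamma(0) = 1.3115

Multiply the model equation by X_{t-k} and take expectations. With theta_0 = psi_0 = 1 and psi_j the MA(infinity) weights, this gives
  gamma(k) - sum_i phi_i gamma(k-i) = c_k,
  c_k = sigma^2 * sum_{j=k..q} theta_j psi_{j-k}   (c_k = 0 for k > q),
using gamma(-m) = gamma(m).
psi-weights needed (psi_j = theta_j + sum_i phi_i psi_{j-i}):
  psi_1 = theta_1 + phi_1 = -0.038 + (0.458) = 0.42
Right-hand sides:
  c_0 = sigma^2 (1 + theta_1 psi_1) = 1 * (1 + (-0.038)(0.42)) = 1 * 0.98404 = 0.98404
  c_1 = sigma^2 theta_1 = 1 * (-0.038) = -0.038
  c_2 = 0
Equations for k = 0, 1, 2 (AR order 2, c_2 = 0):
  (E0) gamma(0) = phi_1 gamma(1) + phi_2 gamma(2) + c_0
  (E1) gamma(1) = phi_1 gamma(0) + phi_2 gamma(1) + c_1
  (E2) gamma(2) = phi_1 gamma(1) + phi_2 gamma(0)
From (E1): gamma(1) = A gamma(0) + B with
  A = phi_1 / (1 - phi_2) = 0.458 / 1.409 = 0.325053,   B = c_1 / (1 - phi_2) = -0.038 / 1.409 = -0.026969.
Insert (E2) into (E0): gamma(0) (1 - phi_2^2) = phi_1 (1 + phi_2) gamma(1) + c_0.
  phi_1 (1 + phi_2) = (0.458)(0.591) = 0.270678,   1 - phi_2^2 = 0.832719.
Replace gamma(1) by A gamma(0) + B and collect gamma(0):
  gamma(0) [0.832719 - (0.270678)(0.325053)] = (0.270678)(-0.026969) + 0.98404
  gamma(0) * 0.744734 = 0.97674
  gamma(0) = 0.97674 / 0.744734 = 1.311528.
Therefore gamma(0) = 1.3115 (to 4 decimal places).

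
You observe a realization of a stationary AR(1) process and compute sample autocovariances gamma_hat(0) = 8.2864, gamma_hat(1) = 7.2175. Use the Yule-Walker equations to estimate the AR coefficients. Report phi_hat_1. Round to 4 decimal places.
\hat\phi_{1} = 0.8710

The Yule-Walker equations for an AR(p) process read, in matrix form,
  Gamma_p phi = r_p,   with   (Gamma_p)_{ij} = gamma(|i - j|),
                       (r_p)_i = gamma(i),   i,j = 1..p.
Substitute the sample gammas (Toeplitz matrix and right-hand side of size 1):
  Gamma_p = [[8.2864]]
  r_p     = [7.2175]
With p = 1 this is the single equation gamma(0) phi_1 = gamma(1):
  phi_hat_1 = gamma(1) / gamma(0) = 7.2175 / 8.2864 = 0.8710.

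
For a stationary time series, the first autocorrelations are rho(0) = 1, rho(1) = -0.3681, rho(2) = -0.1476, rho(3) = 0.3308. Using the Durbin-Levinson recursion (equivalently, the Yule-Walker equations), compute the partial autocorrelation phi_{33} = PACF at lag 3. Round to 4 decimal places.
\phi_{33} = 0.1790

The PACF at lag k is phi_{kk}, the last component of the solution
to the Yule-Walker system G_k phi = r_k where
  (G_k)_{ij} = rho(|i - j|), (r_k)_i = rho(i), i,j = 1..k.
Equivalently, Durbin-Levinson gives phi_{kk} iteratively:
  phi_{11} = rho(1)
  phi_{kk} = [rho(k) - sum_{j=1..k-1} phi_{k-1,j} rho(k-j)]
            / [1 - sum_{j=1..k-1} phi_{k-1,j} rho(j)],
  phi_{k,j} = phi_{k-1,j} - phi_{kk} phi_{k-1,k-j},  j = 1..k-1.
Step k = 1:
  phi_11 = rho(1) = -0.3681.
Step k = 2:
  phi_22 = [rho(2) - phi_11 rho(1)] / [1 - phi_11 rho(1)] = [-0.1476 - (-0.3681)(-0.3681)] / [1 - (-0.3681)(-0.3681)]
         = -0.28309761 / 0.86450239 = -0.327469.
  Update: phi_21 = phi_11 - phi_22 phi_11 = -0.3681 - (-0.327469)(-0.3681) = -0.488641.
Step k = 3:
  phi_33 = [rho(3) - phi_21 rho(2) - phi_22 rho(1)] / [1 - phi_21 rho(1) - phi_22 rho(2)]
    numerator   = 0.3308 - (-0.488641)(-0.1476) - (-0.327469)(-0.3681) = 0.13813526
    denominator = 1 - (-0.488641)(-0.3681) - (-0.327469)(-0.1476) = 0.77179674
  phi_33 = 0.13813526 / 0.77179674 = 0.179.
Therefore phi_{33} = 0.1790.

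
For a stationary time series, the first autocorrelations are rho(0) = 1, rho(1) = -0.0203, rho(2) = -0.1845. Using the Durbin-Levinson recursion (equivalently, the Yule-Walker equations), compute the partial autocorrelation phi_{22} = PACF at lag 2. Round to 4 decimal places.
\phi_{22} = -0.1850

The PACF at lag k is phi_{kk}, the last component of the solution
to the Yule-Walker system G_k phi = r_k where
  (G_k)_{ij} = rho(|i - j|), (r_k)_i = rho(i), i,j = 1..k.
Equivalently, Durbin-Levinson gives phi_{kk} iteratively:
  phi_{11} = rho(1)
  phi_{kk} = [rho(k) - sum_{j=1..k-1} phi_{k-1,j} rho(k-j)]
            / [1 - sum_{j=1..k-1} phi_{k-1,j} rho(j)],
  phi_{k,j} = phi_{k-1,j} - phi_{kk} phi_{k-1,k-j},  j = 1..k-1.
Step k = 1:
  phi_11 = rho(1) = -0.0203.
Step k = 2:
  phi_22 = [rho(2) - phi_11 rho(1)] / [1 - phi_11 rho(1)] = [-0.1845 - (-0.0203)(-0.0203)] / [1 - (-0.0203)(-0.0203)]
         = -0.18491209 / 0.99958791 = -0.185.
Therefore phi_{22} = -0.1850.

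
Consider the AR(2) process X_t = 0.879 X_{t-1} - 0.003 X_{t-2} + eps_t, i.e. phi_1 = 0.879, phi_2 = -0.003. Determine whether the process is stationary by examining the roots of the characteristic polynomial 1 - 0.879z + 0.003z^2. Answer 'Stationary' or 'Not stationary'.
\text{Stationary}

The AR(p) characteristic polynomial is P(z) = 1 - 0.879z + 0.003z^2.
Stationarity requires all roots to lie outside the unit circle, i.e. |z| > 1 for every root.
Set 1 + (-0.879) z + (0.003) z^2 = 0, i.e. a z^2 + b z + c = 0 with a = 0.003, b = -0.879, c = 1.
Discriminant D = b^2 - 4ac = (-0.879)^2 - 4*(0.003)*1 = 0.772641 - (0.012) = 0.760641.
D >= 0, so the roots are real: z = (-b +/- sqrt(D)) / (2a) = (0.879 +/- 0.872147) / (0.006).
  z_1 = (0.879 + 0.872147) / (0.006) = 291.8579,   |z_1| = 291.8579.
  z_2 = (0.879 - 0.872147) / (0.006) = 1.1421,   |z_2| = 1.1421.
Moduli of all roots: 291.8579, 1.1421.
All moduli strictly greater than 1? Yes.
Verdict: Stationary.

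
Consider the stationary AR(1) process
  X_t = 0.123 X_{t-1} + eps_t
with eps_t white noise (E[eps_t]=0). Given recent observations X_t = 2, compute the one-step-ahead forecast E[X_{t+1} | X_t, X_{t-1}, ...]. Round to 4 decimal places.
E[X_{t+1} \mid \mathcal F_t] = 0.2460

For an AR(p) model X_t = c + sum_i phi_i X_{t-i} + eps_t, the
one-step-ahead conditional mean is
  E[X_{t+1} | X_t, ...] = c + sum_i phi_i X_{t+1-i}.
Substitute known values:
  E[X_{t+1} | ...] = (0.123) * (2)
                   = 0.2460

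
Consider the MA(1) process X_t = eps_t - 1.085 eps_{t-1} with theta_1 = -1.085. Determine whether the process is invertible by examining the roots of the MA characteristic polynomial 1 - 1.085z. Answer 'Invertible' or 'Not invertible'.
\text{Not invertible}

The MA(q) characteristic polynomial is P(z) = 1 - 1.085z.
Invertibility requires all roots to lie outside the unit circle, i.e. |z| > 1 for every root.
This is linear in z: 1 + (-1.085) z = 0  =>  z = -1/(-1.085) = 0.921659,  |z| = 0.921659.
Moduli of all roots: 0.9217.
All moduli strictly greater than 1? No.
Verdict: Not invertible.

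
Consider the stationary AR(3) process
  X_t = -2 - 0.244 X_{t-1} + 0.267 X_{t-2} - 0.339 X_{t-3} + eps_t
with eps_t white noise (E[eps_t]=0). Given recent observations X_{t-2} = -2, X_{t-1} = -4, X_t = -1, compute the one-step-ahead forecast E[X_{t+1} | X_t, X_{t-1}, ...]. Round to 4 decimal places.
E[X_{t+1} \mid \mathcal F_t] = -2.1460

For an AR(p) model X_t = c + sum_i phi_i X_{t-i} + eps_t, the
one-step-ahead conditional mean is
  E[X_{t+1} | X_t, ...] = c + sum_i phi_i X_{t+1-i}.
Substitute known values:
  E[X_{t+1} | ...] = -2 + (-0.244) * (-1) + (0.267) * (-4) + (-0.339) * (-2)
                   = -2.1460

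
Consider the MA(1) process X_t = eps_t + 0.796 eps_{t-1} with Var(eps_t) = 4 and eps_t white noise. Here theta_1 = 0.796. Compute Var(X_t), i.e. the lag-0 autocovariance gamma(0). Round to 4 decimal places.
\gamma(0) = 6.5345

For an MA(q) process X_t = eps_t + sum_i theta_i eps_{t-i} with
Var(eps_t) = sigma^2, the variance is
  gamma(0) = sigma^2 * (1 + sum_i theta_i^2).
  sum_i theta_i^2 = (0.796)^2 = 0.633616.
  gamma(0) = 4 * (1 + 0.633616) = 4 * 1.633616 = 6.534464, which rounds to 6.5345.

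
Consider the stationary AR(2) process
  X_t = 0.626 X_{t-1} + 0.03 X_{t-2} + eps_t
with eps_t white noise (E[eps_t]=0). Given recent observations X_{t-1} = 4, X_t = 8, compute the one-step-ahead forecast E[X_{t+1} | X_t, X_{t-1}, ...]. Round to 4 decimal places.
E[X_{t+1} \mid \mathcal F_t] = 5.1280

For an AR(p) model X_t = c + sum_i phi_i X_{t-i} + eps_t, the
one-step-ahead conditional mean is
  E[X_{t+1} | X_t, ...] = c + sum_i phi_i X_{t+1-i}.
Substitute known values:
  E[X_{t+1} | ...] = (0.626) * (8) + (0.03) * (4)
                   = 5.1280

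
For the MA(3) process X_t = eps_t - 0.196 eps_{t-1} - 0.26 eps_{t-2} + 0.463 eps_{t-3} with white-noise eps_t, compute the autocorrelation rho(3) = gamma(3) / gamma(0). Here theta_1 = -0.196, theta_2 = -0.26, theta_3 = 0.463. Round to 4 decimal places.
\rho(3) = 0.3507

For an MA(q) process with theta_0 = 1, the autocovariance is
  gamma(k) = sigma^2 * sum_{i=0..q-k} theta_i * theta_{i+k},
and rho(k) = gamma(k) / gamma(0). Sigma^2 cancels.
  numerator   = (1)*(0.463) = 0.463.
  denominator = (1)^2 + (-0.196)^2 + (-0.26)^2 + (0.463)^2 = 1.320385.
  rho(3) = 0.463 / 1.320385 = 0.3507.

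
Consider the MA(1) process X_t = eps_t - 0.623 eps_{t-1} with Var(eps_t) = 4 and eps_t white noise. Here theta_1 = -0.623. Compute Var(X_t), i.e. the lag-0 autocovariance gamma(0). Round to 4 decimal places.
\gamma(0) = 5.5525

For an MA(q) process X_t = eps_t + sum_i theta_i eps_{t-i} with
Var(eps_t) = sigma^2, the variance is
  gamma(0) = sigma^2 * (1 + sum_i theta_i^2).
  sum_i theta_i^2 = (-0.623)^2 = 0.388129.
  gamma(0) = 4 * (1 + 0.388129) = 4 * 1.388129 = 5.552516, which rounds to 5.5525.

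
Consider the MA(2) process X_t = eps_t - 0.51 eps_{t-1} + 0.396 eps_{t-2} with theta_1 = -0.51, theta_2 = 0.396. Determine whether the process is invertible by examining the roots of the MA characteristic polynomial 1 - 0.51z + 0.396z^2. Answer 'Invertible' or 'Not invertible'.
\text{Invertible}

The MA(q) characteristic polynomial is P(z) = 1 - 0.51z + 0.396z^2.
Invertibility requires all roots to lie outside the unit circle, i.e. |z| > 1 for every root.
Set 1 + (-0.51) z + (0.396) z^2 = 0, i.e. a z^2 + b z + c = 0 with a = 0.396, b = -0.51, c = 1.
Discriminant D = b^2 - 4ac = (-0.51)^2 - 4*(0.396)*1 = 0.2601 - (1.584) = -1.3239.
D < 0, so the roots are the complex-conjugate pair z = (-b +/- i sqrt(-D)) / (2a) = 0.6439 +/- 1.4528i.
For a conjugate pair |z|^2 = z * conj(z) = (product of roots) = c/a = 1/(0.396) = 2.525253, so |z| = sqrt(2.525253) = 1.5891 for both roots.
Moduli of all roots: 1.5891, 1.5891.
All moduli strictly greater than 1? Yes.
Verdict: Invertible.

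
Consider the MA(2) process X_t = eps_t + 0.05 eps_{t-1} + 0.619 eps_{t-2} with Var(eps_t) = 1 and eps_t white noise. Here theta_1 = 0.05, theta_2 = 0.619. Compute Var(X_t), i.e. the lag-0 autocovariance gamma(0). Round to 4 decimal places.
\gamma(0) = 1.3857

For an MA(q) process X_t = eps_t + sum_i theta_i eps_{t-i} with
Var(eps_t) = sigma^2, the variance is
  gamma(0) = sigma^2 * (1 + sum_i theta_i^2).
  sum_i theta_i^2 = (0.05)^2 + (0.619)^2 = 0.0025 + 0.383161 = 0.385661.
  gamma(0) = 1 * (1 + 0.385661) = 1 * 1.385661 = 1.385661, which rounds to 1.3857.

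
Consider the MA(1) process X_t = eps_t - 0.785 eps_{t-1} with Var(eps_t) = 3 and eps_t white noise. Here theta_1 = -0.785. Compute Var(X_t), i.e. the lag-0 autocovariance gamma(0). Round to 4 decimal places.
\gamma(0) = 4.8487

For an MA(q) process X_t = eps_t + sum_i theta_i eps_{t-i} with
Var(eps_t) = sigma^2, the variance is
  gamma(0) = sigma^2 * (1 + sum_i theta_i^2).
  sum_i theta_i^2 = (-0.785)^2 = 0.616225.
  gamma(0) = 3 * (1 + 0.616225) = 3 * 1.616225 = 4.848675, which rounds to 4.8487.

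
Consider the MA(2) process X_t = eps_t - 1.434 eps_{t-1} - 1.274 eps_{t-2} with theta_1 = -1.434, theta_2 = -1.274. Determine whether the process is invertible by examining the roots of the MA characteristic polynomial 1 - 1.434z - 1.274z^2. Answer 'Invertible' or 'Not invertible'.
\text{Not invertible}

The MA(q) characteristic polynomial is P(z) = 1 - 1.434z - 1.274z^2.
Invertibility requires all roots to lie outside the unit circle, i.e. |z| > 1 for every root.
Set 1 + (-1.434) z + (-1.274) z^2 = 0, i.e. a z^2 + b z + c = 0 with a = -1.274, b = -1.434, c = 1.
Discriminant D = b^2 - 4ac = (-1.434)^2 - 4*(-1.274)*1 = 2.056356 - (-5.096) = 7.152356.
D >= 0, so the roots are real: z = (-b +/- sqrt(D)) / (2a) = (1.434 +/- 2.674389) / (-2.548).
  z_1 = (1.434 + 2.674389) / (-2.548) = -1.6124,   |z_1| = 1.6124.
  z_2 = (1.434 - 2.674389) / (-2.548) = 0.4868,   |z_2| = 0.4868.
Moduli of all roots: 1.6124, 0.4868.
All moduli strictly greater than 1? No.
Verdict: Not invertible.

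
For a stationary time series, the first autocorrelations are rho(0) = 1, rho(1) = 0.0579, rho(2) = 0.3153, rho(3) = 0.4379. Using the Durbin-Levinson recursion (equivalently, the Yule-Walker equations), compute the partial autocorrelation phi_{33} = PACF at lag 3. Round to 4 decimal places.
\phi_{33} = 0.4530

The PACF at lag k is phi_{kk}, the last component of the solution
to the Yule-Walker system G_k phi = r_k where
  (G_k)_{ij} = rho(|i - j|), (r_k)_i = rho(i), i,j = 1..k.
Equivalently, Durbin-Levinson gives phi_{kk} iteratively:
  phi_{11} = rho(1)
  phi_{kk} = [rho(k) - sum_{j=1..k-1} phi_{k-1,j} rho(k-j)]
            / [1 - sum_{j=1..k-1} phi_{k-1,j} rho(j)],
  phi_{k,j} = phi_{k-1,j} - phi_{kk} phi_{k-1,k-j},  j = 1..k-1.
Step k = 1:
  phi_11 = rho(1) = 0.0579.
Step k = 2:
  phi_22 = [rho(2) - phi_11 rho(1)] / [1 - phi_11 rho(1)] = [0.3153 - (0.0579)(0.0579)] / [1 - (0.0579)(0.0579)]
         = 0.31194759 / 0.99664759 = 0.312997.
  Update: phi_21 = phi_11 - phi_22 phi_11 = 0.0579 - (0.312997)(0.0579) = 0.039777.
Step k = 3:
  phi_33 = [rho(3) - phi_21 rho(2) - phi_22 rho(1)] / [1 - phi_21 rho(1) - phi_22 rho(2)]
    numerator   = 0.4379 - (0.039777)(0.3153) - (0.312997)(0.0579) = 0.40723564
    denominator = 1 - (0.039777)(0.0579) - (0.312997)(0.3153) = 0.89900897
  phi_33 = 0.40723564 / 0.89900897 = 0.453.
Therefore phi_{33} = 0.4530.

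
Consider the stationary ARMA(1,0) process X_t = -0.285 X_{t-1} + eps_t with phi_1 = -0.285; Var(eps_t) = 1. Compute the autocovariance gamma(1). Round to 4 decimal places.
\gamma(1) = -0.3102

Multiply the model equation by X_{t-k} and take expectations. With theta_0 = psi_0 = 1 and psi_j the MA(infinity) weights, this gives
  gamma(k) - sum_i phi_i gamma(k-i) = c_k,
  c_k = sigma^2 * sum_{j=k..q} theta_j psi_{j-k}   (c_k = 0 for k > q),
using gamma(-m) = gamma(m).
Pure AR (q = 0): c_0 = sigma^2 = 1, c_k = 0 for k >= 1.
Equations for k = 0 and k = 1 (AR order 1):
  gamma(0) = phi_1 gamma(1) + c_0
  gamma(1) = phi_1 gamma(0) + c_1
Substituting the second into the first: gamma(0) (1 - phi_1^2) = c_0 + phi_1 c_1, so
  gamma(0) = c_0 / (1 - phi_1^2) = 1 / (1 - (-0.285)^2) = 1 / 0.918775 = 1.088406.
  gamma(1) = phi_1 gamma(0) = (-0.285)(1.088406) = -0.310196.
Therefore gamma(1) = -0.3102 (to 4 decimal places).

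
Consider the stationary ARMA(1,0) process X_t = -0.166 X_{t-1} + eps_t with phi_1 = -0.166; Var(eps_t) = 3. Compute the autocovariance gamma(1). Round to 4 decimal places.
\gamma(1) = -0.5121

Multiply the model equation by X_{t-k} and take expectations. With theta_0 = psi_0 = 1 and psi_j the MA(infinity) weights, this gives
  gamma(k) - sum_i phi_i gamma(k-i) = c_k,
  c_k = sigma^2 * sum_{j=k..q} theta_j psi_{j-k}   (c_k = 0 for k > q),
using gamma(-m) = gamma(m).
Pure AR (q = 0): c_0 = sigma^2 = 3, c_k = 0 for k >= 1.
Equations for k = 0 and k = 1 (AR order 1):
  gamma(0) = phi_1 gamma(1) + c_0
  gamma(1) = phi_1 gamma(0) + c_1
Substituting the second into the first: gamma(0) (1 - phi_1^2) = c_0 + phi_1 c_1, so
  gamma(0) = c_0 / (1 - phi_1^2) = 3 / (1 - (-0.166)^2) = 3 / 0.972444 = 3.085011.
  gamma(1) = phi_1 gamma(0) = (-0.166)(3.085011) = -0.512112.
Therefore gamma(1) = -0.5121 (to 4 decimal places).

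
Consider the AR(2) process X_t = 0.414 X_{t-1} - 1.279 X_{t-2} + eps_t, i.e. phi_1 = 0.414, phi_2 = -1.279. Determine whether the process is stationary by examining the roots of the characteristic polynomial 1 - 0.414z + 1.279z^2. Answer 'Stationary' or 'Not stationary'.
\text{Not stationary}

The AR(p) characteristic polynomial is P(z) = 1 - 0.414z + 1.279z^2.
Stationarity requires all roots to lie outside the unit circle, i.e. |z| > 1 for every root.
Set 1 + (-0.414) z + (1.279) z^2 = 0, i.e. a z^2 + b z + c = 0 with a = 1.279, b = -0.414, c = 1.
Discriminant D = b^2 - 4ac = (-0.414)^2 - 4*(1.279)*1 = 0.171396 - (5.116) = -4.944604.
D < 0, so the roots are the complex-conjugate pair z = (-b +/- i sqrt(-D)) / (2a) = 0.1618 +/- 0.8693i.
For a conjugate pair |z|^2 = z * conj(z) = (product of roots) = c/a = 1/(1.279) = 0.781861, so |z| = sqrt(0.781861) = 0.8842 for both roots.
Moduli of all roots: 0.8842, 0.8842.
All moduli strictly greater than 1? No.
Verdict: Not stationary.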